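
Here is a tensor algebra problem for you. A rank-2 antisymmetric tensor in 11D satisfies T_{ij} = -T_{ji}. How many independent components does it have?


An antisymmetric rank-2 tensor satisfies A_{ij} = -A_{ji}, so diagonal entries are zero.
The independent components are the upper-triangular entries: C(n, 2) = n(n-1)/2.
n = 11
C(11, 2) = 11 * 10 / 2 = 110 / 2 = 55

55


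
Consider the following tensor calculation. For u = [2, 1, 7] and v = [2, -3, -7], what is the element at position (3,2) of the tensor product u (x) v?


The outer product entry T_{ij} = u_i * v_j.
We need i=3, j=2.
u_3 = 7, v_2 = -3
T_{3,2} = 7 * -3 = -21

-21


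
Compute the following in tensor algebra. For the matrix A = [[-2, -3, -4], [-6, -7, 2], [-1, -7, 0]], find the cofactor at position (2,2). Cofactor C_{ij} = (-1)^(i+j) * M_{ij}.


To find cofactor C_{22}, delete row 2 and column 2.
The resulting 2x2 submatrix is: [[-2, -4], [-1, 0]]
Minor M_{22} = -2*0 - -4*-1
  = 0 - 4 = -4
Sign = (-1)^(2+2) = (-1)^4 = 1
Cofactor C_{22} = 1 * -4 = -4

-4


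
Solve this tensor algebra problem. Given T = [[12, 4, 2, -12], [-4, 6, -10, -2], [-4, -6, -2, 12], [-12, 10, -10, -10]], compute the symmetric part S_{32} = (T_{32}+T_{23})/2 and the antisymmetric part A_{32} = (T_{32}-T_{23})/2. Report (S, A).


T_{32} = -6
T_{23} = -10
S_{32} = (-6 + -10)/2 = -16/2 = -8
A_{32} = (-6 - -10)/2 = 4/2 = 2
Check: S + A = -8 + 2 = -6 = T_{32}.

(-8, 2)


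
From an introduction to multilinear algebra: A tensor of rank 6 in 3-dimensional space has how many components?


The number of components of a rank-r tensor in d dimensions is d^r.
Here d = 3 and r = 6.
3^6 = 729

729


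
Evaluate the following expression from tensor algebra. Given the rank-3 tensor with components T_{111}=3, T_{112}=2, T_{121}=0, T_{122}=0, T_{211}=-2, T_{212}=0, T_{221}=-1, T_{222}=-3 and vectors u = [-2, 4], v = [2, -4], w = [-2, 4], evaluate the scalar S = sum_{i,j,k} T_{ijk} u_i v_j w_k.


S = sum over i,j,k of T_{ijk} u_i v_j w_k. Expanding all 8 terms:
T_{111}*u_1*v_1*w_1 = 3*-2*2*-2 = 24  (running total: 24)
T_{112}*u_1*v_1*w_2 = 2*-2*2*4 = -32  (running total: -8)
T_{121}*u_1*v_2*w_1 = 0*-2*-4*-2 = 0  (running total: -8)
T_{122}*u_1*v_2*w_2 = 0*-2*-4*4 = 0  (running total: -8)
T_{211}*u_2*v_1*w_1 = -2*4*2*-2 = 32  (running total: 24)
T_{212}*u_2*v_1*w_2 = 0*4*2*4 = 0  (running total: 24)
T_{221}*u_2*v_2*w_1 = -1*4*-4*-2 = -32  (running total: -8)
T_{222}*u_2*v_2*w_2 = -3*4*-4*4 = 192  (running total: 184)
S = 184

184


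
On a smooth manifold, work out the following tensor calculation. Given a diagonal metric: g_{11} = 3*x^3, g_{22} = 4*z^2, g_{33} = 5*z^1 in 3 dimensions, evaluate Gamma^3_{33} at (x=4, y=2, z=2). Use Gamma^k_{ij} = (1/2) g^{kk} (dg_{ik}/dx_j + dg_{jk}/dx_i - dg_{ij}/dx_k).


For a diagonal metric, Gamma^k_{ij} = (1/2) g^{kk} (dg_{ik}/dx_j + dg_{jk}/dx_i - dg_{ij}/dx_k).
The metric is diagonal, so g_{ab} = 0 for a != b.
At the given point: g_{11} = 192, g_{22} = 16, g_{33} = 10
g^{33} = 1/10
dg_{33}/dx_3 = dg_{33}/dx_3 = 5
dg_{33}/dx_3 = dg_{33}/dx_3 = 5
dg_{33}/dx_3 = dg_{33}/dx_3 = 5
Numerator = 5 + 5 - 5 = 5
Gamma^3_{33} = 5 / (2 * 10) = 1/4

1/4


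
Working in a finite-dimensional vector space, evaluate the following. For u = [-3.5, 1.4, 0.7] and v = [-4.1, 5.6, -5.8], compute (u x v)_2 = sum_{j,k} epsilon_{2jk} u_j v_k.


(u x v)_2 = sum_{j,k} epsilon_{2jk} u_j v_k. Only permutations of (1,2,3) contribute; the two non-zero terms are:
eps_{213} u_1 v_3 = -1 * -3.5 * -5.8 = -20.3
eps_{231} u_3 v_1 = 1 * 0.7 * -4.1 = -2.87
(u x v)_2 = -23.17

-23.17


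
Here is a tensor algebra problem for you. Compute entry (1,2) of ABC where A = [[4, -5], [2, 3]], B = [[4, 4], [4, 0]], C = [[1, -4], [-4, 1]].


(ABC)_{12} = sum_m (AB)_{1m} C_{m2}. First compute row 1 of AB.
(AB)_{11} = 4*4 + -5*4 = -4
(AB)_{12} = 4*4 + -5*0 = 16
Now contract with column 2 of C:
(AB)_{11} * C_{12} = -4 * -4 = 16
(AB)_{12} * C_{22} = 16 * 1 = 16
(ABC)_{12} = 16 + 16 = 32

32


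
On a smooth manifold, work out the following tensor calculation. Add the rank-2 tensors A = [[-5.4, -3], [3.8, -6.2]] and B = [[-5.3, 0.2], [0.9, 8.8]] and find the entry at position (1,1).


Tensor addition is component-wise: (A + B)_{ij} = A_{ij} + B_{ij}.
A_{11} = -5.4
B_{11} = -5.3
(A + B)_{11} = -5.4 + -5.3 = -10.7

-10.7


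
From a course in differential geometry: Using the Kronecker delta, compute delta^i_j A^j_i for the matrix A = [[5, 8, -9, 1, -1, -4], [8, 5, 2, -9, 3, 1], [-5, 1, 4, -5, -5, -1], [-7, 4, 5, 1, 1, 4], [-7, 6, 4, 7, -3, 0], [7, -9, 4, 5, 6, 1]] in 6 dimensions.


The contraction (trace) of a rank-2 tensor is the sum of its diagonal elements.
Diagonal entries: A[1,1] = 5, A[2,2] = 5, A[3,3] = 4, A[4,4] = 1, A[5,5] = -3, A[6,6] = 1
Tr(A) = 5 + 5 + 4 + 1 + -3 + 1 = 13

13


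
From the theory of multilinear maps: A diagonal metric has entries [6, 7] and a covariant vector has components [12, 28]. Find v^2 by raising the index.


To raise an index with a diagonal metric: v^i = v_i / g_{ii}.
For index 2: v_2 = 28, g_{22} = 7
v^2 = 28 / 7 = 4

4


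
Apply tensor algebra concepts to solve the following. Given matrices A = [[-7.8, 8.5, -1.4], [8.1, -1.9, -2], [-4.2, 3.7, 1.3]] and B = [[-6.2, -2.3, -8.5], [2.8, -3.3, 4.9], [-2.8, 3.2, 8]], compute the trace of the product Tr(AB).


Tr(AB) = sum_i (AB)_{ii} where (AB)_{ii} = sum_k A_{ik} B_{ki}.
(AB)_{11} = -7.8*-6.2 + 8.5*2.8 + -1.4*-2.8 = 76.08
(AB)_{22} = 8.1*-2.3 + -1.9*-3.3 + -2*3.2 = -18.76
(AB)_{33} = -4.2*-8.5 + 3.7*4.9 + 1.3*8 = 64.23
Tr(AB) = 76.08 + -18.76 + 64.23 = 121.55

121.55


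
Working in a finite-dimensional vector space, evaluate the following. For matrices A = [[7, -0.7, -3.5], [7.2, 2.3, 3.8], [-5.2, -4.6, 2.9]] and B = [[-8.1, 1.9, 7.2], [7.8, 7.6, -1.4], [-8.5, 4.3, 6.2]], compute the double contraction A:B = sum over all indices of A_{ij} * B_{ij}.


A:B = sum over all i,j of A_{ij} * B_{ij}.
Row 1: 7*-8.1=-56.7, -0.7*1.9=-1.33, -3.5*7.2=-25.2 => row sum = -83.23
Row 2: 7.2*7.8=56.16, 2.3*7.6=17.48, 3.8*-1.4=-5.32 => row sum = 68.32
Row 3: -5.2*-8.5=44.2, -4.6*4.3=-19.78, 2.9*6.2=17.98 => row sum = 42.4
Total = -83.23 + 68.32 + 42.4 = 27.49

27.49


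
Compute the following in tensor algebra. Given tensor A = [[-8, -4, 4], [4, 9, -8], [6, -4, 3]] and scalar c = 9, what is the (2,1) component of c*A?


Scalar multiplication: (cA)_{ij} = c * A_{ij}.
c = 9
A_{21} = 4
(cA)_{21} = 9 * 4 = 36

36


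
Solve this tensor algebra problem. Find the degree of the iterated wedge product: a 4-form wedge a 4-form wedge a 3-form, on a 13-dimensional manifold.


The degree of a wedge product is the sum of the degrees of the individual forms.
Degrees: 4, 4, 3
Total degree = 4 + 4 + 3 = 11

11


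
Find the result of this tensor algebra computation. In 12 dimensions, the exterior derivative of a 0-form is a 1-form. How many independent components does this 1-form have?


The exterior derivative of a p-form is a (p+1)-form.
Its number of independent components is C(n, p+1).
n = 12, p+1 = 1
C(12, 1) = 12

12


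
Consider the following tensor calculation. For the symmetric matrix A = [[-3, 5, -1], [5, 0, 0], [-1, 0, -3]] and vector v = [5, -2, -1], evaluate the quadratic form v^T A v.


First compute Av:
(Av)_1 = -3*5 + 5*-2 + -1*-1 = -24
(Av)_2 = 5*5 + 0*-2 + 0*-1 = 25
(Av)_3 = -1*5 + 0*-2 + -3*-1 = -2
Av = [-24, 25, -2]
Then v^T (Av) = 5*-24 + -2*25 + -1*-2
= -120 + -50 + 2 = -168

-168


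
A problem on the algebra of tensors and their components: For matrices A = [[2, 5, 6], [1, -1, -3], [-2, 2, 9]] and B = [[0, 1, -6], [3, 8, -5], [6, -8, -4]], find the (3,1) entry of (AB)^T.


(AB)^T_{ij} = (AB)_{ji} = sum_k A_{jk} B_{ki}.
For i=3, j=1 we need (AB)_{13}:
A_{11} * B_{13} = 2 * -6 = -12
A_{12} * B_{23} = 5 * -5 = -25
A_{13} * B_{33} = 6 * -4 = -24
Sum = -12 + -25 + -24 = -61

-61


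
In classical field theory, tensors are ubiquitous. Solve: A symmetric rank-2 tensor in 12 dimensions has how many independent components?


A symmetric rank-2 tensor in d dimensions has d(d+1)/2 independent components.
d = 12
d(d+1)/2 = 12 * 13 / 2 = 156 / 2 = 78

78


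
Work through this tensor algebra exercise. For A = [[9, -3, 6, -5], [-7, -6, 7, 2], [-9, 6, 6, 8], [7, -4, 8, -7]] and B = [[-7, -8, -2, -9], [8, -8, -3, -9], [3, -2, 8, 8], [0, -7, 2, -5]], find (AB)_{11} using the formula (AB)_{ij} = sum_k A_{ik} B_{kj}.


(AB)_{ij} = sum_k A_{ik} B_{kj}.
For i=1, j=1:
A_{11} * B_{11} = 9 * -7 = -63
A_{12} * B_{21} = -3 * 8 = -24
A_{13} * B_{31} = 6 * 3 = 18
A_{14} * B_{41} = -5 * 0 = 0
Sum = -63 + -24 + 18 + 0 = -69

-69


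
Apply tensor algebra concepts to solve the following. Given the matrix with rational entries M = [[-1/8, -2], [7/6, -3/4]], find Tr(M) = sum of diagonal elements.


The trace is the sum of diagonal entries.
Diagonal: M[1,1] = -1/8, M[2,2] = -3/4
Tr(M) = -1/8 + -3/4
Computing step by step:
After adding M[1,1]: -1/8
After adding M[2,2]: -7/8
Tr(M) = -7/8

-7/8


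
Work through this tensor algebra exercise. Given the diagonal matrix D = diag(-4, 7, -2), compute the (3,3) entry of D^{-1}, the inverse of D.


For a diagonal matrix, the inverse has entries (D^{-1})_{ii} = 1/d_{ii}.
The diagonal entries are: d_{11} = -4, d_{22} = 7, d_{33} = -2
We need (D^{-1})_{33} = 1/d_{33} = 1/-2 = -1/2

-1/2


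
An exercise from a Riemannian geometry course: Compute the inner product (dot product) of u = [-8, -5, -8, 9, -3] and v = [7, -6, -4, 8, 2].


The inner product u . v = sum of u_i * v_i.
Term-by-term: -8 * 7, -5 * -6, -8 * -4, 9 * 8, -3 * 2
Products: -56, 30, 32, 72, -6
Sum = -56 + 30 + 32 + 72 + -6 = 72

72


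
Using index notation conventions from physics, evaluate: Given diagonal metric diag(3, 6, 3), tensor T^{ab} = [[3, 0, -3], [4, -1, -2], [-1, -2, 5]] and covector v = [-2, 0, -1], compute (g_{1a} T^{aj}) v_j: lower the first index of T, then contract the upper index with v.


Step 1: lower the first index. For a diagonal metric, g_{ia} T^{aj} = g_{ii} T^{ij} (no sum on i).
g_{11} = 3
S_1{}^1 = 3 * T^{11} = 3 * 3 = 9
S_1{}^2 = 3 * T^{12} = 3 * 0 = 0
S_1{}^3 = 3 * T^{13} = 3 * -3 = -9
Step 2: contract S_1{}^j with v_j.
S_1{}^1 * v_1 = 9 * -2 = -18
S_1{}^2 * v_2 = 0 * 0 = 0
S_1{}^3 * v_3 = -9 * -1 = 9
Result = -18 + 0 + 9 = -9

-9


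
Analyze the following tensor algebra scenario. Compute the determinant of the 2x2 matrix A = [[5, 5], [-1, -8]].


For a 2x2 matrix [[a, b], [c, d]], det = a*d - b*c.
a = 5, b = 5, c = -1, d = -8
a*d = 5 * -8 = -40
b*c = 5 * -1 = -5
det = -40 - -5 = -35

-35


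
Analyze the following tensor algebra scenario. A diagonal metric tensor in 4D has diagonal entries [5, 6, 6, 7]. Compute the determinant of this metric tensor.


For a diagonal metric, the determinant is the product of diagonal entries.
Diagonal entries: 5, 6, 6, 7
det(g) = 5 * 6 * 6 * 7 = 1260

1260


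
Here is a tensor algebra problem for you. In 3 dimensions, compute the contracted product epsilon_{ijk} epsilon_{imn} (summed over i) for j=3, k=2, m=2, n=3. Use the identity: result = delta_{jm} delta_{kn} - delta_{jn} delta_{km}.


Using the identity: epsilon_{ijk} epsilon_{imn} = delta_{jm} delta_{kn} - delta_{jn} delta_{km}.
delta_{32} = 0
delta_{23} = 0
delta_{33} = 1
delta_{22} = 1
Result = 0 * 0 - 1 * 1 = 0 - 1 = -1

-1


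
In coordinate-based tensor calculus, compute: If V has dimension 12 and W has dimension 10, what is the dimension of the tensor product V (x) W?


The dimension of a tensor product is the product of dimensions.
dim(V) = 12, dim(W) = 10
dim(V (x) W) = 12 * 10 = 120

120


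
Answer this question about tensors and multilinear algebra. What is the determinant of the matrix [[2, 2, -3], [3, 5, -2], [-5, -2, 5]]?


Expanding along the first row, det(A) = a11*M_11 - a12*M_12 + a13*M_13, where M_1j is the (1,j) minor.
Minor M_11 = 5*5 - -2*-2 = 21
Minor M_12 = 3*5 - -2*-5 = 5
Minor M_13 = 3*-2 - 5*-5 = 19
det = 2*(21) - 2*(5) + -3*(19)
    = 42 - 10 + -57
    = -25

-25


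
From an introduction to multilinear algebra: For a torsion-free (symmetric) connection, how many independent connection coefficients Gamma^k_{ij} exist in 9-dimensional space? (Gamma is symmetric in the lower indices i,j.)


Christoffel symbols Gamma^k_{ij} are symmetric in i,j, so there are d * d(d+1)/2 independent symbols.
d = 9
d(d+1)/2 = 9 * 10 / 2 = 45
Total = 9 * 45 = 405

405


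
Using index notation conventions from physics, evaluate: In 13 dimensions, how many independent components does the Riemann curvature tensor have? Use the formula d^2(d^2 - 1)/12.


The Riemann tensor in d dimensions has d^2(d^2 - 1)/12 independent components.
d = 13, so d^2 = 169
d^2 - 1 = 168
d^2(d^2 - 1) = 169 * 168 = 28392
Divide by 12: 28392 / 12 = 2366

2366


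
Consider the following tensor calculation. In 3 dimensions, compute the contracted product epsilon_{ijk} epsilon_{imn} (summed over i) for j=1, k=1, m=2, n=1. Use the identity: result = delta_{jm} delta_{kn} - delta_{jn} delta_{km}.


Using the identity: epsilon_{ijk} epsilon_{imn} = delta_{jm} delta_{kn} - delta_{jn} delta_{km}.
delta_{12} = 0
delta_{11} = 1
delta_{11} = 1
delta_{12} = 0
Result = 0 * 1 - 1 * 0 = 0 - 0 = 0

0


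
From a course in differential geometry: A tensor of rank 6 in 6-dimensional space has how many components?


The number of components of a rank-r tensor in d dimensions is d^r.
Here d = 6 and r = 6.
6^6 = 46656

46656


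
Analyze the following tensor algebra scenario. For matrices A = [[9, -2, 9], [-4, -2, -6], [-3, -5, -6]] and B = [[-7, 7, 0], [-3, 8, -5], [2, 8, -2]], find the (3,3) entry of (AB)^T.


(AB)^T_{ij} = (AB)_{ji} = sum_k A_{jk} B_{ki}.
For i=3, j=3 we need (AB)_{33}:
A_{31} * B_{13} = -3 * 0 = 0
A_{32} * B_{23} = -5 * -5 = 25
A_{33} * B_{33} = -6 * -2 = 12
Sum = 0 + 25 + 12 = 37

37


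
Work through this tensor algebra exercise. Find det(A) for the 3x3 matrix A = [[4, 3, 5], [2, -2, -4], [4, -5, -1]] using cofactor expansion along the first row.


Expanding along the first row, det(A) = a11*M_11 - a12*M_12 + a13*M_13, where M_1j is the (1,j) minor.
Minor M_11 = -2*-1 - -4*-5 = -18
Minor M_12 = 2*-1 - -4*4 = 14
Minor M_13 = 2*-5 - -2*4 = -2
det = 4*(-18) - 3*(14) + 5*(-2)
    = -72 - 42 + -10
    = -124

-124


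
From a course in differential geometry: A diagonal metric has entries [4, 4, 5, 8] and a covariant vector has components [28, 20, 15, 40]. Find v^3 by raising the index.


To raise an index with a diagonal metric: v^i = v_i / g_{ii}.
For index 3: v_3 = 15, g_{33} = 5
v^3 = 15 / 5 = 3

3


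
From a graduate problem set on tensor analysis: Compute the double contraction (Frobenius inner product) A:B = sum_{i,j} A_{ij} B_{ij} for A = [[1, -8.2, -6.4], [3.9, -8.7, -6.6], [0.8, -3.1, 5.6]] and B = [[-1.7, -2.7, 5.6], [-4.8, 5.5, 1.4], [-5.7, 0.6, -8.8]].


A:B = sum over all i,j of A_{ij} * B_{ij}.
Row 1: 1*-1.7=-1.7, -8.2*-2.7=22.14, -6.4*5.6=-35.84 => row sum = -15.4
Row 2: 3.9*-4.8=-18.72, -8.7*5.5=-47.85, -6.6*1.4=-9.24 => row sum = -75.81
Row 3: 0.8*-5.7=-4.56, -3.1*0.6=-1.86, 5.6*-8.8=-49.28 => row sum = -55.7
Total = -15.4 + -75.81 + -55.7 = -146.91

-146.91


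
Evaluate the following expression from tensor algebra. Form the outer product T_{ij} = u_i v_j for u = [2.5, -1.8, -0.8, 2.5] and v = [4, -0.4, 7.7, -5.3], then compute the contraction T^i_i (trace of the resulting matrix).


The outer product gives T_{ij} = u_i v_j.
The trace (contraction) is Tr(T) = sum_i T_{ii} = sum_i u_i v_i.
Diagonal entries:
T_{11} = u_1 * v_1 = 2.5 * 4 = 10
T_{22} = u_2 * v_2 = -1.8 * -0.4 = 0.72
T_{33} = u_3 * v_3 = -0.8 * 7.7 = -6.16
T_{44} = u_4 * v_4 = 2.5 * -5.3 = -13.25
Tr(T) = 10 + 0.72 + -6.16 + -13.25 = -8.69

-8.69


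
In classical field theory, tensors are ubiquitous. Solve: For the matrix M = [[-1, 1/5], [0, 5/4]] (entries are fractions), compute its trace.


The trace is the sum of diagonal entries.
Diagonal: M[1,1] = -1, M[2,2] = 5/4
Tr(M) = -1 + 5/4
Computing step by step:
After adding M[1,1]: -1
After adding M[2,2]: 1/4
Tr(M) = 1/4

1/4


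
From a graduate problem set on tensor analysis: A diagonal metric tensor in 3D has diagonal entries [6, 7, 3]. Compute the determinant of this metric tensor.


For a diagonal metric, the determinant is the product of diagonal entries.
Diagonal entries: 6, 7, 3
det(g) = 6 * 7 * 3 = 126

126


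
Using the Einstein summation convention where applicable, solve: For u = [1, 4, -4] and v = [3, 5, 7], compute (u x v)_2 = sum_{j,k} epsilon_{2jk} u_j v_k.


(u x v)_2 = sum_{j,k} epsilon_{2jk} u_j v_k. Only permutations of (1,2,3) contribute; the two non-zero terms are:
eps_{213} u_1 v_3 = -1 * 1 * 7 = -7
eps_{231} u_3 v_1 = 1 * -4 * 3 = -12
(u x v)_2 = -19

-19


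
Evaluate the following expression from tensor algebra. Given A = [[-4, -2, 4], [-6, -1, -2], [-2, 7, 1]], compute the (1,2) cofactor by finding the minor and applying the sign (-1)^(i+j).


To find cofactor C_{12}, delete row 1 and column 2.
The resulting 2x2 submatrix is: [[-6, -2], [-2, 1]]
Minor M_{12} = -6*1 - -2*-2
  = -6 - 4 = -10
Sign = (-1)^(1+2) = (-1)^3 = -1
Cofactor C_{12} = -1 * -10 = 10

10


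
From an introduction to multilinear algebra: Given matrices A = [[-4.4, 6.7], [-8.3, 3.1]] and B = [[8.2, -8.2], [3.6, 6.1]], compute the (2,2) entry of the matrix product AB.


(AB)_{ij} = sum_k A_{ik} B_{kj}.
For i=2, j=2:
A_{21} * B_{12} = -8.3 * -8.2 = 68.06
A_{22} * B_{22} = 3.1 * 6.1 = 18.91
Sum = 68.06 + 18.91 = 86.97

86.97


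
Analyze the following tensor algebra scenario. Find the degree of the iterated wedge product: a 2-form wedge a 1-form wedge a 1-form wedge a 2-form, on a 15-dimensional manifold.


The degree of a wedge product is the sum of the degrees of the individual forms.
Degrees: 2, 1, 1, 2
Total degree = 2 + 1 + 1 + 2 = 6

6


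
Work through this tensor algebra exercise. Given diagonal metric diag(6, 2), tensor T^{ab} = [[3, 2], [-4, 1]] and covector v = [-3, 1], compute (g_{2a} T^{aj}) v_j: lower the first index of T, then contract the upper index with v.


Step 1: lower the first index. For a diagonal metric, g_{ia} T^{aj} = g_{ii} T^{ij} (no sum on i).
g_{22} = 2
S_2{}^1 = 2 * T^{21} = 2 * -4 = -8
S_2{}^2 = 2 * T^{22} = 2 * 1 = 2
Step 2: contract S_2{}^j with v_j.
S_2{}^1 * v_1 = -8 * -3 = 24
S_2{}^2 * v_2 = 2 * 1 = 2
Result = 24 + 2 = 26

26


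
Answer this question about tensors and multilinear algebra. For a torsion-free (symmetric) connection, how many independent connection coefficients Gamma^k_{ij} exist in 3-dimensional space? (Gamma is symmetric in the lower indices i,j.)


Christoffel symbols Gamma^k_{ij} are symmetric in i,j, so there are d * d(d+1)/2 independent symbols.
d = 3
d(d+1)/2 = 3 * 4 / 2 = 6
Total = 3 * 6 = 18

18


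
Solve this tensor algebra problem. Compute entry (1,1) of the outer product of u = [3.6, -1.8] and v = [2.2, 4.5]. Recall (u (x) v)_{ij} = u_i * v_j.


The outer product entry T_{ij} = u_i * v_j.
We need i=1, j=1.
u_1 = 3.6, v_1 = 2.2
T_{1,1} = 3.6 * 2.2 = 7.92

7.92


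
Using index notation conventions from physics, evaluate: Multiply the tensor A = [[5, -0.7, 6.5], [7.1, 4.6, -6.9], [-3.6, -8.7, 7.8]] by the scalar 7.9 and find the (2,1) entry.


Scalar multiplication: (cA)_{ij} = c * A_{ij}.
c = 7.9
A_{21} = 7.1
(cA)_{21} = 7.9 * 7.1 = 56.09

56.09


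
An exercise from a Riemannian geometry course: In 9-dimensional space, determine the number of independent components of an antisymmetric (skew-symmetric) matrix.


An antisymmetric rank-2 tensor satisfies A_{ij} = -A_{ji}, so diagonal entries are zero.
The independent components are the upper-triangular entries: C(n, 2) = n(n-1)/2.
n = 9
C(9, 2) = 9 * 8 / 2 = 72 / 2 = 36

36


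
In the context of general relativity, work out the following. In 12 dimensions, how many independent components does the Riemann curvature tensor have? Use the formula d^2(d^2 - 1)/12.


The Riemann tensor in d dimensions has d^2(d^2 - 1)/12 independent components.
d = 12, so d^2 = 144
d^2 - 1 = 143
d^2(d^2 - 1) = 144 * 143 = 20592
Divide by 12: 20592 / 12 = 1716

1716


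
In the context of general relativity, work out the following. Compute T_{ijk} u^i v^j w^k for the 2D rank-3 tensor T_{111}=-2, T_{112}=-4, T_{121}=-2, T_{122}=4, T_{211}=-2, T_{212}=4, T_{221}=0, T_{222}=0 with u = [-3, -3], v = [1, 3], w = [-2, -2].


S = sum over i,j,k of T_{ijk} u_i v_j w_k. Expanding all 8 terms:
T_{111}*u_1*v_1*w_1 = -2*-3*1*-2 = -12  (running total: -12)
T_{112}*u_1*v_1*w_2 = -4*-3*1*-2 = -24  (running total: -36)
T_{121}*u_1*v_2*w_1 = -2*-3*3*-2 = -36  (running total: -72)
T_{122}*u_1*v_2*w_2 = 4*-3*3*-2 = 72  (running total: 0)
T_{211}*u_2*v_1*w_1 = -2*-3*1*-2 = -12  (running total: -12)
T_{212}*u_2*v_1*w_2 = 4*-3*1*-2 = 24  (running total: 12)
T_{221}*u_2*v_2*w_1 = 0*-3*3*-2 = 0  (running total: 12)
T_{222}*u_2*v_2*w_2 = 0*-3*3*-2 = 0  (running total: 12)
S = 12

12


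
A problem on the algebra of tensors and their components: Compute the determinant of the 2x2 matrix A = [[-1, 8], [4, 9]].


For a 2x2 matrix [[a, b], [c, d]], det = a*d - b*c.
a = -1, b = 8, c = 4, d = 9
a*d = -1 * 9 = -9
b*c = 8 * 4 = 32
det = -9 - 32 = -41

-41


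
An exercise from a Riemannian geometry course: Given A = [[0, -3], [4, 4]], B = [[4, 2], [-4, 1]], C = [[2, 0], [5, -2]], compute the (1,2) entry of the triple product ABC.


(ABC)_{12} = sum_m (AB)_{1m} C_{m2}. First compute row 1 of AB.
(AB)_{11} = 0*4 + -3*-4 = 12
(AB)_{12} = 0*2 + -3*1 = -3
Now contract with column 2 of C:
(AB)_{11} * C_{12} = 12 * 0 = 0
(AB)_{12} * C_{22} = -3 * -2 = 6
(ABC)_{12} = 0 + 6 = 6

6


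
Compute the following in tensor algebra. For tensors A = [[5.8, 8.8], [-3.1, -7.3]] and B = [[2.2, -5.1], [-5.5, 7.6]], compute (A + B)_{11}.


Tensor addition is component-wise: (A + B)_{ij} = A_{ij} + B_{ij}.
A_{11} = 5.8
B_{11} = 2.2
(A + B)_{11} = 5.8 + 2.2 = 8

8


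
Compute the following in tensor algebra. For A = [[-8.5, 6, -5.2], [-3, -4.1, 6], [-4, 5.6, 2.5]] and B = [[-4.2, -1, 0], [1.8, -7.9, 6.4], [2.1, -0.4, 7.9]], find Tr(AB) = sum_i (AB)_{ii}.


Tr(AB) = sum_i (AB)_{ii} where (AB)_{ii} = sum_k A_{ik} B_{ki}.
(AB)_{11} = -8.5*-4.2 + 6*1.8 + -5.2*2.1 = 35.58
(AB)_{22} = -3*-1 + -4.1*-7.9 + 6*-0.4 = 32.99
(AB)_{33} = -4*0 + 5.6*6.4 + 2.5*7.9 = 55.59
Tr(AB) = 35.58 + 32.99 + 55.59 = 124.16

124.16


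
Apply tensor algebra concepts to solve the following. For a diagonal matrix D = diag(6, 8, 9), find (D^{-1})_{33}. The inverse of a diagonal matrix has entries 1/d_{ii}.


For a diagonal matrix, the inverse has entries (D^{-1})_{ii} = 1/d_{ii}.
The diagonal entries are: d_{11} = 6, d_{22} = 8, d_{33} = 9
We need (D^{-1})_{33} = 1/d_{33} = 1/9 = 1/9

1/9


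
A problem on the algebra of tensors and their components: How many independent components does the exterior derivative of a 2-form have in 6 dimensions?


The exterior derivative of a p-form is a (p+1)-form.
Its number of independent components is C(n, p+1).
n = 6, p+1 = 3
C(6, 3) = 20

20


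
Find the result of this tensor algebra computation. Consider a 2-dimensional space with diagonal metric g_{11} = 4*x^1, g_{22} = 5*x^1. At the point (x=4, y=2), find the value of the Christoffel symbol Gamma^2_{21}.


For a diagonal metric, Gamma^k_{ij} = (1/2) g^{kk} (dg_{ik}/dx_j + dg_{jk}/dx_i - dg_{ij}/dx_k).
The metric is diagonal, so g_{ab} = 0 for a != b.
At the given point: g_{11} = 16, g_{22} = 20
g^{22} = 1/20
dg_{22}/dx_1 = dg_{22}/dx_1 = 5
dg_{12}/dx_2 = 0 (off-diagonal)
dg_{21}/dx_2 = 0 (off-diagonal)
Numerator = 5 + 0 - 0 = 5
Gamma^2_{21} = 5 / (2 * 20) = 1/8

1/8


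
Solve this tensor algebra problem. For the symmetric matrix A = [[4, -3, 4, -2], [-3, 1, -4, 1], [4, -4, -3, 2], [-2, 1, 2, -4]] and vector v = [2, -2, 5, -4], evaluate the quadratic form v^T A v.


First compute Av:
(Av)_1 = 4*2 + -3*-2 + 4*5 + -2*-4 = 42
(Av)_2 = -3*2 + 1*-2 + -4*5 + 1*-4 = -32
(Av)_3 = 4*2 + -4*-2 + -3*5 + 2*-4 = -7
(Av)_4 = -2*2 + 1*-2 + 2*5 + -4*-4 = 20
Av = [42, -32, -7, 20]
Then v^T (Av) = 2*42 + -2*-32 + 5*-7 + -4*20
= 84 + 64 + -35 + -80 = 33

33


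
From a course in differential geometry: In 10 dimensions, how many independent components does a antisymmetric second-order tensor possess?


A antisymmetric rank-2 tensor in d dimensions has d(d-1)/2 independent components.
d = 10
d(d-1)/2 = 10 * 9 / 2 = 90 / 2 = 45

45


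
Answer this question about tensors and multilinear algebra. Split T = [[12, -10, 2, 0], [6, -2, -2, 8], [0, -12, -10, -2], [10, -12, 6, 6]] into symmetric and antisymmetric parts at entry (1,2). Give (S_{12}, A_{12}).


T_{12} = -10
T_{21} = 6
S_{12} = (-10 + 6)/2 = -4/2 = -2
A_{12} = (-10 - 6)/2 = -16/2 = -8
Check: S + A = -2 + -8 = -10 = T_{12}.

(-2, -8)


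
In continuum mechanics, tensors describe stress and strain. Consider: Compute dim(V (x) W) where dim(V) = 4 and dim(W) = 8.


The dimension of a tensor product is the product of dimensions.
dim(V) = 4, dim(W) = 8
dim(V (x) W) = 4 * 8 = 32

32


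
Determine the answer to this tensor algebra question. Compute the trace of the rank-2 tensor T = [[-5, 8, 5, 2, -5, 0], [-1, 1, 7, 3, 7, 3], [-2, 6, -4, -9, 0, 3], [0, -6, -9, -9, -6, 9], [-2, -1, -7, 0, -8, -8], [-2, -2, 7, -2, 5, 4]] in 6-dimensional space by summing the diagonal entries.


The contraction (trace) of a rank-2 tensor is the sum of its diagonal elements.
Diagonal entries: A[1,1] = -5, A[2,2] = 1, A[3,3] = -4, A[4,4] = -9, A[5,5] = -8, A[6,6] = 4
Tr(A) = -5 + 1 + -4 + -9 + -8 + 4 = -21

-21


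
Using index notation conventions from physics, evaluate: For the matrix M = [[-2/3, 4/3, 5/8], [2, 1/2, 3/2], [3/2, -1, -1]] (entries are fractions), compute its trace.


The trace is the sum of diagonal entries.
Diagonal: M[1,1] = -2/3, M[2,2] = 1/2, M[3,3] = -1
Tr(M) = -2/3 + 1/2 + -1
Computing step by step:
After adding M[1,1]: -2/3
After adding M[2,2]: -1/6
After adding M[3,3]: -7/6
Tr(M) = -7/6

-7/6


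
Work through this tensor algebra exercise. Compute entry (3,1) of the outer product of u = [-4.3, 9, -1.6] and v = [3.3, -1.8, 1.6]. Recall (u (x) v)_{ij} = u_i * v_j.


The outer product entry T_{ij} = u_i * v_j.
We need i=3, j=1.
u_3 = -1.6, v_1 = 3.3
T_{3,1} = -1.6 * 3.3 = -5.28

-5.28


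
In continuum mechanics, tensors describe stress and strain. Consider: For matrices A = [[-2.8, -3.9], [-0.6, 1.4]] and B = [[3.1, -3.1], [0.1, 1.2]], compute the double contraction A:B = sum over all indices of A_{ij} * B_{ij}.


A:B = sum over all i,j of A_{ij} * B_{ij}.
Row 1: -2.8*3.1=-8.68, -3.9*-3.1=12.09 => row sum = 3.41
Row 2: -0.6*0.1=-0.06, 1.4*1.2=1.68 => row sum = 1.62
Total = 3.41 + 1.62 = 5.03

5.03


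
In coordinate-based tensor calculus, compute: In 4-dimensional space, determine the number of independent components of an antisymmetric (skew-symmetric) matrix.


An antisymmetric rank-2 tensor satisfies A_{ij} = -A_{ji}, so diagonal entries are zero.
The independent components are the upper-triangular entries: C(n, 2) = n(n-1)/2.
n = 4
C(4, 2) = 4 * 3 / 2 = 12 / 2 = 6

6


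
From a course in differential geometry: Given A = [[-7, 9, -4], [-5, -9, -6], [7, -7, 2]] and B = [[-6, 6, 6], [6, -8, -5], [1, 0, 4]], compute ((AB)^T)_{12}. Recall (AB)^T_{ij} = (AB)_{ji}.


(AB)^T_{ij} = (AB)_{ji} = sum_k A_{jk} B_{ki}.
For i=1, j=2 we need (AB)_{21}:
A_{21} * B_{11} = -5 * -6 = 30
A_{22} * B_{21} = -9 * 6 = -54
A_{23} * B_{31} = -6 * 1 = -6
Sum = 30 + -54 + -6 = -30

-30


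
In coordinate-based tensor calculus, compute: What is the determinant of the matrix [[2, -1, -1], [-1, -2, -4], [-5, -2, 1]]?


Expanding along the first row, det(A) = a11*M_11 - a12*M_12 + a13*M_13, where M_1j is the (1,j) minor.
Minor M_11 = -2*1 - -4*-2 = -10
Minor M_12 = -1*1 - -4*-5 = -21
Minor M_13 = -1*-2 - -2*-5 = -8
det = 2*(-10) - -1*(-21) + -1*(-8)
    = -20 - 21 + 8
    = -33

-33


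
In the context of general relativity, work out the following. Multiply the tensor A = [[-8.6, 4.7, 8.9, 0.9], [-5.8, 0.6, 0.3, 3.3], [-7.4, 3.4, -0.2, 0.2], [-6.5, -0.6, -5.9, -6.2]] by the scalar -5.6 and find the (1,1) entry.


Scalar multiplication: (cA)_{ij} = c * A_{ij}.
c = -5.6
A_{11} = -8.6
(cA)_{11} = -5.6 * -8.6 = 48.16

48.16


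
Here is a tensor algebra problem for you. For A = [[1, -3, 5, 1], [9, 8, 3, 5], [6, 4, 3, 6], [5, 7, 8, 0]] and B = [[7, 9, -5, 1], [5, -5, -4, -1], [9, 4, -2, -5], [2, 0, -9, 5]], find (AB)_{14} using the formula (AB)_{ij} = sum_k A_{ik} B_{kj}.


(AB)_{ij} = sum_k A_{ik} B_{kj}.
For i=1, j=4:
A_{11} * B_{14} = 1 * 1 = 1
A_{12} * B_{24} = -3 * -1 = 3
A_{13} * B_{34} = 5 * -5 = -25
A_{14} * B_{44} = 1 * 5 = 5
Sum = 1 + 3 + -25 + 5 = -16

-16


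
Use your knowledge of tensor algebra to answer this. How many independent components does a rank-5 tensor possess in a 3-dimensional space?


The number of components of a rank-r tensor in d dimensions is d^r.
Here d = 3 and r = 5.
3^5 = 243

243


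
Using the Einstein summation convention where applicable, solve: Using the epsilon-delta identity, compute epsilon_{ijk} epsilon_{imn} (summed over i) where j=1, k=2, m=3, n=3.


Using the identity: epsilon_{ijk} epsilon_{imn} = delta_{jm} delta_{kn} - delta_{jn} delta_{km}.
delta_{13} = 0
delta_{23} = 0
delta_{13} = 0
delta_{23} = 0
Result = 0 * 0 - 0 * 0 = 0 - 0 = 0

0


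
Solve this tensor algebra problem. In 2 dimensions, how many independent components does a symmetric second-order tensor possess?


A symmetric rank-2 tensor in d dimensions has d(d+1)/2 independent components.
d = 2
d(d+1)/2 = 2 * 3 / 2 = 6 / 2 = 3

3


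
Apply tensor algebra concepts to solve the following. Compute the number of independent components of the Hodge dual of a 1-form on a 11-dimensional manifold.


The Hodge dual of a p-form on an n-dimensional manifold is an (n-p)-form.
n = 11, p = 1, so dual degree = 11 - 1 = 10
The number of components is C(n, n-p) = C(11, 10) = 11

11


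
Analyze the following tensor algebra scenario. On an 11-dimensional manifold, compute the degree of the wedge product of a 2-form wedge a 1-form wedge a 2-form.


The degree of a wedge product is the sum of the degrees of the individual forms.
Degrees: 2, 1, 2
Total degree = 2 + 1 + 2 = 5

5


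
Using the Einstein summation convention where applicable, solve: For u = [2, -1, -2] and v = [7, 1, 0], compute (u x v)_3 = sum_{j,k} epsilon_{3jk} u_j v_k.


(u x v)_3 = sum_{j,k} epsilon_{3jk} u_j v_k. Only permutations of (1,2,3) contribute; the two non-zero terms are:
eps_{312} u_1 v_2 = 1 * 2 * 1 = 2
eps_{321} u_2 v_1 = -1 * -1 * 7 = 7
(u x v)_3 = 9

9


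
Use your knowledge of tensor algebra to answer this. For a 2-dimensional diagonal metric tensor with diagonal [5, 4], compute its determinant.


For a diagonal metric, the determinant is the product of diagonal entries.
Diagonal entries: 5, 4
det(g) = 5 * 4 = 20

20


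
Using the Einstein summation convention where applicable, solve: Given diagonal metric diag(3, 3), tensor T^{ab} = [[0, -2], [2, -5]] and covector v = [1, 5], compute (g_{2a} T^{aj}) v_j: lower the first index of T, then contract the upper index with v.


Step 1: lower the first index. For a diagonal metric, g_{ia} T^{aj} = g_{ii} T^{ij} (no sum on i).
g_{22} = 3
S_2{}^1 = 3 * T^{21} = 3 * 2 = 6
S_2{}^2 = 3 * T^{22} = 3 * -5 = -15
Step 2: contract S_2{}^j with v_j.
S_2{}^1 * v_1 = 6 * 1 = 6
S_2{}^2 * v_2 = -15 * 5 = -75
Result = 6 + -75 = -69

-69


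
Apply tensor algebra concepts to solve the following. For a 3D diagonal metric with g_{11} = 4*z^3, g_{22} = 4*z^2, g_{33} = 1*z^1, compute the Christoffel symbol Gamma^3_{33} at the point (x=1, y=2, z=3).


For a diagonal metric, Gamma^k_{ij} = (1/2) g^{kk} (dg_{ik}/dx_j + dg_{jk}/dx_i - dg_{ij}/dx_k).
The metric is diagonal, so g_{ab} = 0 for a != b.
At the given point: g_{11} = 108, g_{22} = 36, g_{33} = 3
g^{33} = 1/3
dg_{33}/dx_3 = dg_{33}/dx_3 = 1
dg_{33}/dx_3 = dg_{33}/dx_3 = 1
dg_{33}/dx_3 = dg_{33}/dx_3 = 1
Numerator = 1 + 1 - 1 = 1
Gamma^3_{33} = 1 / (2 * 3) = 1/6

1/6


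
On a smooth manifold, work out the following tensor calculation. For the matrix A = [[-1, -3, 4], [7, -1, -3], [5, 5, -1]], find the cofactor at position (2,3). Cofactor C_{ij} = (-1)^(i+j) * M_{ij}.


To find cofactor C_{23}, delete row 2 and column 3.
The resulting 2x2 submatrix is: [[-1, -3], [5, 5]]
Minor M_{23} = -1*5 - -3*5
  = -5 - -15 = 10
Sign = (-1)^(2+3) = (-1)^5 = -1
Cofactor C_{23} = -1 * 10 = -10

-10


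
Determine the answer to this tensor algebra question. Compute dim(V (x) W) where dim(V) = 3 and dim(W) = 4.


The dimension of a tensor product is the product of dimensions.
dim(V) = 3, dim(W) = 4
dim(V (x) W) = 3 * 4 = 12

12


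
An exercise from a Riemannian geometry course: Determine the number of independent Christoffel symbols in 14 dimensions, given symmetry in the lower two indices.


Christoffel symbols Gamma^k_{ij} are symmetric in i,j, so there are d * d(d+1)/2 independent symbols.
d = 14
d(d+1)/2 = 14 * 15 / 2 = 105
Total = 14 * 105 = 1470

1470


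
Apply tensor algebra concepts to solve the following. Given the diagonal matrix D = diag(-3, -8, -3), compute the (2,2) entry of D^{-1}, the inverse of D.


For a diagonal matrix, the inverse has entries (D^{-1})_{ii} = 1/d_{ii}.
The diagonal entries are: d_{11} = -3, d_{22} = -8, d_{33} = -3
We need (D^{-1})_{22} = 1/d_{22} = 1/-8 = -1/8

-1/8


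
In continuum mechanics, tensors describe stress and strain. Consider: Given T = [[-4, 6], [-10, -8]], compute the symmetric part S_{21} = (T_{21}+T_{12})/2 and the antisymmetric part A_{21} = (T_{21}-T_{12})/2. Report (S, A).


T_{21} = -10
T_{12} = 6
S_{21} = (-10 + 6)/2 = -4/2 = -2
A_{21} = (-10 - 6)/2 = -16/2 = -8
Check: S + A = -2 + -8 = -10 = T_{21}.

(-2, -8)


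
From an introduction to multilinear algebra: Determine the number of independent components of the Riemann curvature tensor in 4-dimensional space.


The Riemann tensor in d dimensions has d^2(d^2 - 1)/12 independent components.
d = 4, so d^2 = 16
d^2 - 1 = 15
d^2(d^2 - 1) = 16 * 15 = 240
Divide by 12: 240 / 12 = 20

20


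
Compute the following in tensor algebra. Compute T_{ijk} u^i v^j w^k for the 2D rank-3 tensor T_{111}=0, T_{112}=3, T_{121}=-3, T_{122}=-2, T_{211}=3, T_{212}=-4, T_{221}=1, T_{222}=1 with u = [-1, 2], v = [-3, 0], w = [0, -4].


S = sum over i,j,k of T_{ijk} u_i v_j w_k. Expanding all 8 terms:
T_{111}*u_1*v_1*w_1 = 0*-1*-3*0 = 0  (running total: 0)
T_{112}*u_1*v_1*w_2 = 3*-1*-3*-4 = -36  (running total: -36)
T_{121}*u_1*v_2*w_1 = -3*-1*0*0 = 0  (running total: -36)
T_{122}*u_1*v_2*w_2 = -2*-1*0*-4 = 0  (running total: -36)
T_{211}*u_2*v_1*w_1 = 3*2*-3*0 = 0  (running total: -36)
T_{212}*u_2*v_1*w_2 = -4*2*-3*-4 = -96  (running total: -132)
T_{221}*u_2*v_2*w_1 = 1*2*0*0 = 0  (running total: -132)
T_{222}*u_2*v_2*w_2 = 1*2*0*-4 = 0  (running total: -132)
S = -132

-132


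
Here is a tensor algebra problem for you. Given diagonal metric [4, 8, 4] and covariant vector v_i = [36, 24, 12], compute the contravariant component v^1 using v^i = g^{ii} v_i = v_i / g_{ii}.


To raise an index with a diagonal metric: v^i = v_i / g_{ii}.
For index 1: v_1 = 36, g_{11} = 4
v^1 = 36 / 4 = 9

9


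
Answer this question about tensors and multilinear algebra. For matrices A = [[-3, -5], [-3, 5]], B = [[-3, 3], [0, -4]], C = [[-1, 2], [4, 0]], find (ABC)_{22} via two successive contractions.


(ABC)_{22} = sum_m (AB)_{2m} C_{m2}. First compute row 2 of AB.
(AB)_{21} = -3*-3 + 5*0 = 9
(AB)_{22} = -3*3 + 5*-4 = -29
Now contract with column 2 of C:
(AB)_{21} * C_{12} = 9 * 2 = 18
(AB)_{22} * C_{22} = -29 * 0 = 0
(ABC)_{22} = 18 + 0 = 18

18


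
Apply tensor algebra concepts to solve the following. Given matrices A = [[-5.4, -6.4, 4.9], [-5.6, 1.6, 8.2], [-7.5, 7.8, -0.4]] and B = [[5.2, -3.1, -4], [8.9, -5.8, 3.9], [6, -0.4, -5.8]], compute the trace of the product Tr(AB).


Tr(AB) = sum_i (AB)_{ii} where (AB)_{ii} = sum_k A_{ik} B_{ki}.
(AB)_{11} = -5.4*5.2 + -6.4*8.9 + 4.9*6 = -55.64
(AB)_{22} = -5.6*-3.1 + 1.6*-5.8 + 8.2*-0.4 = 4.8
(AB)_{33} = -7.5*-4 + 7.8*3.9 + -0.4*-5.8 = 62.74
Tr(AB) = -55.64 + 4.8 + 62.74 = 11.9

11.9


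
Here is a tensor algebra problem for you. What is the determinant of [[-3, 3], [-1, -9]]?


For a 2x2 matrix [[a, b], [c, d]], det = a*d - b*c.
a = -3, b = 3, c = -1, d = -9
a*d = -3 * -9 = 27
b*c = 3 * -1 = -3
det = 27 - -3 = 30

30


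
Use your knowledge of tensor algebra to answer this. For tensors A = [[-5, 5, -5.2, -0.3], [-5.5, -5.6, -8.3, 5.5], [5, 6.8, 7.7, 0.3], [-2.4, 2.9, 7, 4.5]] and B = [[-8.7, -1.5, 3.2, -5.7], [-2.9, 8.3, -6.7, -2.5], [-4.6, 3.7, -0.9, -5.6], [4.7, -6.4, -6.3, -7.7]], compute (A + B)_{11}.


Tensor addition is component-wise: (A + B)_{ij} = A_{ij} + B_{ij}.
A_{11} = -5
B_{11} = -8.7
(A + B)_{11} = -5 + -8.7 = -13.7

-13.7


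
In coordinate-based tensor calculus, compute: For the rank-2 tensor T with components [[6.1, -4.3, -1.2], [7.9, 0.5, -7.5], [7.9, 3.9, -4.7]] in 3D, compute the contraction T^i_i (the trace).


The contraction (trace) of a rank-2 tensor is the sum of its diagonal elements.
Diagonal entries: A[1,1] = 6.1, A[2,2] = 0.5, A[3,3] = -4.7
Tr(A) = 6.1 + 0.5 + -4.7 = 1.9

1.9


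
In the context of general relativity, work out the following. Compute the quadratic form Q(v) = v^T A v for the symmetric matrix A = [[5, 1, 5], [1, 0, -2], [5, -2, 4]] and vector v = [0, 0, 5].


First compute Av:
(Av)_1 = 5*0 + 1*0 + 5*5 = 25
(Av)_2 = 1*0 + 0*0 + -2*5 = -10
(Av)_3 = 5*0 + -2*0 + 4*5 = 20
Av = [25, -10, 20]
Then v^T (Av) = 0*25 + 0*-10 + 5*20
= 0 + 0 + 100 = 100

100


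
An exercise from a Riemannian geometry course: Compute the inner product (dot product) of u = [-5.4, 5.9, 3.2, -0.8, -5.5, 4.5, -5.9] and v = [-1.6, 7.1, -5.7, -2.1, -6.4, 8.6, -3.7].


The inner product u . v = sum of u_i * v_i.
Term-by-term: -5.4 * -1.6, 5.9 * 7.1, 3.2 * -5.7, -0.8 * -2.1, -5.5 * -6.4, 4.5 * 8.6, -5.9 * -3.7
Products: 8.64, 41.89, -18.24, 1.68, 35.2, 38.7, 21.83
Sum = 8.64 + 41.89 + -18.24 + 1.68 + 35.2 + 38.7 + 21.83 = 129.7

129.7


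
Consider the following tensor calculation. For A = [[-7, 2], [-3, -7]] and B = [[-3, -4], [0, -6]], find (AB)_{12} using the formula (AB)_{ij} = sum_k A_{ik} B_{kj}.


(AB)_{ij} = sum_k A_{ik} B_{kj}.
For i=1, j=2:
A_{11} * B_{12} = -7 * -4 = 28
A_{12} * B_{22} = 2 * -6 = -12
Sum = 28 + -12 = 16

16


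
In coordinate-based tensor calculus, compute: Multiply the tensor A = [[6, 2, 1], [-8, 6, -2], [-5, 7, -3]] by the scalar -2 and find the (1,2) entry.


Scalar multiplication: (cA)_{ij} = c * A_{ij}.
c = -2
A_{12} = 2
(cA)_{12} = -2 * 2 = -4

-4


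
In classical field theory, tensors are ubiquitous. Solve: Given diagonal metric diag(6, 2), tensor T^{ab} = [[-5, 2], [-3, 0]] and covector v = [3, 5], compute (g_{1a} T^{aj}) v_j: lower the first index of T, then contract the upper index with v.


Step 1: lower the first index. For a diagonal metric, g_{ia} T^{aj} = g_{ii} T^{ij} (no sum on i).
g_{11} = 6
S_1{}^1 = 6 * T^{11} = 6 * -5 = -30
S_1{}^2 = 6 * T^{12} = 6 * 2 = 12
Step 2: contract S_1{}^j with v_j.
S_1{}^1 * v_1 = -30 * 3 = -90
S_1{}^2 * v_2 = 12 * 5 = 60
Result = -90 + 60 = -30

-30


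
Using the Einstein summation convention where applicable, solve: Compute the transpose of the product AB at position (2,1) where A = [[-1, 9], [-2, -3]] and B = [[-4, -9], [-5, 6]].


(AB)^T_{ij} = (AB)_{ji} = sum_k A_{jk} B_{ki}.
For i=2, j=1 we need (AB)_{12}:
A_{11} * B_{12} = -1 * -9 = 9
A_{12} * B_{22} = 9 * 6 = 54
Sum = 9 + 54 = 63

63


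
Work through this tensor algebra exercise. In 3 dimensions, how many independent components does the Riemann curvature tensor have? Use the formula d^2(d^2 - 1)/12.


The Riemann tensor in d dimensions has d^2(d^2 - 1)/12 independent components.
d = 3, so d^2 = 9
d^2 - 1 = 8
d^2(d^2 - 1) = 9 * 8 = 72
Divide by 12: 72 / 12 = 6

6


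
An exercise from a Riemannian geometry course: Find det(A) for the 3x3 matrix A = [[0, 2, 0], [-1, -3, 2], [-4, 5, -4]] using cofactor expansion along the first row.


Expanding along the first row, det(A) = a11*M_11 - a12*M_12 + a13*M_13, where M_1j is the (1,j) minor.
Minor M_11 = -3*-4 - 2*5 = 2
Minor M_12 = -1*-4 - 2*-4 = 12
Minor M_13 = -1*5 - -3*-4 = -17
det = 0*(2) - 2*(12) + 0*(-17)
    = 0 - 24 + 0
    = -24

-24
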